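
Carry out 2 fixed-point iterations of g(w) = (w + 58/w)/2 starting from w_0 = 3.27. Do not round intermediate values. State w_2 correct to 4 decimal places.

w_1 = g(3.270000) = 10.503502
w_2 = g(10.503502) = 8.012735

8.0127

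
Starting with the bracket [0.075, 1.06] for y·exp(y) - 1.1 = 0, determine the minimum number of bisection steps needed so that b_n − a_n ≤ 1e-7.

Initial width b − a = 1.06 − 0.075 = 0.985000.
After n steps the width is (b−a)/2^n; need (b−a)/2^n ≤ 1e-7.
So n ≥ log₂(0.985000/1e-7) = log₂(9850000.0000) ≈ 23.2317.
Hence n = 24.

24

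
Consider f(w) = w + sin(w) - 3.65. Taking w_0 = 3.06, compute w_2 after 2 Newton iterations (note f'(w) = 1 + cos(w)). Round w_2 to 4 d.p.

w_0 = 3.060000: f = -0.508498, f' = 0.003327 → w_1 = 3.060000 - (-0.508498)/(0.003327) = 155.907363
w_1 = 155.907363: f = 151.335730, f' = 1.388061 → w_2 = 155.907363 - (151.335730)/(1.388061) = 46.880657

46.8807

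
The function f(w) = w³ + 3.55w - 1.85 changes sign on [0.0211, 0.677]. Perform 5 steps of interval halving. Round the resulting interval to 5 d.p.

[0.47203, 0.49253]

f(0.021100) = -1.775086, f(0.677000) = 0.863639 (opposite signs)
step 1: m = 0.349050, f(m) = -0.568346 < 0 → root in [0.349050, 0.677000]
step 2: m = 0.513025, f(m) = 0.106264 > 0 → root in [0.349050, 0.513025]
step 3: m = 0.431038, f(m) = -0.239733 < 0 → root in [0.431038, 0.513025]
step 4: m = 0.472031, f(m) = -0.069114 < 0 → root in [0.472031, 0.513025]
step 5: m = 0.492528, f(m) = 0.017954 > 0 → root in [0.472031, 0.492528]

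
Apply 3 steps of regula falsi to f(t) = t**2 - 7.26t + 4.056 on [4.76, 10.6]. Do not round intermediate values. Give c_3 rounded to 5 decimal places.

f(4.760000) = -7.844000, f(10.600000) = 39.460000
step 1: c = 5.728395, f(c) = -4.717638 < 0 → new bracket [5.728395, 10.600000]
step 2: c = 6.248624, f(c) = -2.263710 < 0 → new bracket [6.248624, 10.600000]
step 3: c = 6.484707, f(c) = -0.971551 < 0 → new bracket [6.484707, 10.600000]

6.48471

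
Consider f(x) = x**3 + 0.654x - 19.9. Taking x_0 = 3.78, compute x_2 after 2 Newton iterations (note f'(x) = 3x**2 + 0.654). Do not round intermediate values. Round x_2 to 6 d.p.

x_0 = 3.780000: f = 36.582272, f' = 43.519200 → x_1 = 3.780000 - (36.582272)/(43.519200) = 2.939399
x_1 = 2.939399: f = 7.418976, f' = 26.574204 → x_2 = 2.939399 - (7.418976)/(26.574204) = 2.660220

2.660220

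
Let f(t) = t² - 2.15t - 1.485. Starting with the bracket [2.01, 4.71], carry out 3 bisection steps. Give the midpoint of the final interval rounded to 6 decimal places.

f(2.010000) = -1.766400, f(4.710000) = 10.572600 (opposite signs)
step 1: m = 3.360000, f(m) = 2.580600 > 0 → root in [2.010000, 3.360000]
step 2: m = 2.685000, f(m) = -0.048525 < 0 → root in [2.685000, 3.360000]
step 3: m = 3.022500, f(m) = 1.152131 > 0 → root in [2.685000, 3.022500]
Midpoint of [2.685000, 3.022500] = 2.853750

2.853750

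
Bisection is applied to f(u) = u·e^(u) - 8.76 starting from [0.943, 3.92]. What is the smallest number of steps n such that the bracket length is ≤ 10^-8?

29

Initial width b − a = 3.92 − 0.943 = 2.977000.
After n steps the width is (b−a)/2^n; need (b−a)/2^n ≤ 10^-8.
So n ≥ log₂(2.977000/10^-8) = log₂(297700000.0000) ≈ 28.1493.
Hence n = 29.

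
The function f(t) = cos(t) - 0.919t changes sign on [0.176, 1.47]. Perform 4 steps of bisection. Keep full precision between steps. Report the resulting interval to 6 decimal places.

[0.742125, 0.823000]

f(0.176000) = 0.822808, f(1.470000) = -1.250304 (opposite signs)
step 1: m = 0.823000, f(m) = -0.076312 < 0 → root in [0.176000, 0.823000]
step 2: m = 0.499500, f(m) = 0.418782 > 0 → root in [0.499500, 0.823000]
step 3: m = 0.661250, f(m) = 0.181536 > 0 → root in [0.661250, 0.823000]
step 4: m = 0.742125, f(m) = 0.055021 > 0 → root in [0.742125, 0.823000]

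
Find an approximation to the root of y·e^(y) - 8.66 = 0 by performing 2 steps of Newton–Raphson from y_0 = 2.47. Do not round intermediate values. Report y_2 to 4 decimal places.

1.7131

Newton update: y ← y − f(y)/f'(y).
f'(y) = (y + 1)·e^(y)
y_0 = 2.470000: f = 20.541444, f' = 41.023891 → y_1 = 2.470000 - (20.541444)/(41.023891) = 1.969281
y_1 = 1.969281: f = 5.450926, f' = 21.276449 → y_2 = 1.969281 - (5.450926)/(21.276449) = 1.713086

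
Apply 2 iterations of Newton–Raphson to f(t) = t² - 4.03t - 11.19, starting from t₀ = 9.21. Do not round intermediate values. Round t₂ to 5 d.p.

5.98089

f'(t) = 2t - 4.03
t_0 = 9.210000: f = 36.517800, f' = 14.390000 → t_1 = 9.210000 - (36.517800)/(14.390000) = 6.672279
t_1 = 6.672279: f = 6.440026, f' = 9.314559 → t_2 = 6.672279 - (6.440026)/(9.314559) = 5.980886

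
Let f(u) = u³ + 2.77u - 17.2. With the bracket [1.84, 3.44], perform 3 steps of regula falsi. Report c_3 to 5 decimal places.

f(1.840000) = -5.873696, f(3.440000) = 33.036384
step 1: c = 2.081529, f(c) = -2.415393 < 0 → new bracket [2.081529, 3.440000]
step 2: c = 2.174084, f(c) = -0.901671 < 0 → new bracket [2.174084, 3.440000]
step 3: c = 2.207717, f(c) = -0.324178 < 0 → new bracket [2.207717, 3.440000]

2.20772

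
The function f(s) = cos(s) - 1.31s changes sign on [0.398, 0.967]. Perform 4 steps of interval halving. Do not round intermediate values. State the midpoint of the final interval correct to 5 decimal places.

0.62916

f(0.398000) = 0.400458, f(0.967000) = -0.698998 (opposite signs)
step 1: m = 0.682500, f(m) = -0.118077 < 0 → root in [0.398000, 0.682500]
step 2: m = 0.540250, f(m) = 0.149853 > 0 → root in [0.540250, 0.682500]
step 3: m = 0.611375, f(m) = 0.017958 > 0 → root in [0.611375, 0.682500]
step 4: m = 0.646937, f(m) = -0.049555 < 0 → root in [0.611375, 0.646937]
Midpoint of [0.611375, 0.646937] = 0.629156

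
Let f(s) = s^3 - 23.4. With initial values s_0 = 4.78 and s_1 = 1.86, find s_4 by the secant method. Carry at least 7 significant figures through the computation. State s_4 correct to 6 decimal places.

Secant update: s_(k+1) = s_k − f(s_k)·(s_k − s_(k-1))/(f(s_k) − f(s_(k-1))).
f(s_0) = 85.815352, f(s_1) = -16.965144
s_2 = 1.860000 - (-16.965144)·(1.860000 - 4.780000)/(-16.965144 - (85.815352)) = 2.341981; f(s_2) = -10.554531
s_3 = 2.341981 - (-10.554531)·(2.341981 - 1.860000)/(-10.554531 - (-16.965144)) = 3.135521; f(s_3) = 7.426856
s_4 = 3.135521 - (7.426856)·(3.135521 - 2.341981)/(7.426856 - (-10.554531)) = 2.807765; f(s_4) = -1.264859

2.807765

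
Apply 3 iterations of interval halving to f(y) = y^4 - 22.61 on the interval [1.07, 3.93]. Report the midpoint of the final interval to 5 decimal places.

f(1.070000) = -21.299204, f(3.930000) = 215.934936 (opposite signs)
step 1: m = 2.500000, f(m) = 16.452500 > 0 → root in [1.070000, 2.500000]
step 2: m = 1.785000, f(m) = -12.457970 < 0 → root in [1.785000, 2.500000]
step 3: m = 2.142500, f(m) = -1.539089 < 0 → root in [2.142500, 2.500000]
Midpoint of [2.142500, 2.500000] = 2.321250

2.32125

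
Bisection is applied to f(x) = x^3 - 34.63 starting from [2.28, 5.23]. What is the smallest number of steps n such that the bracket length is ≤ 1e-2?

9

Initial width b − a = 5.23 − 2.28 = 2.950000.
After n steps the width is (b−a)/2^n; need (b−a)/2^n ≤ 1e-2.
So n ≥ log₂(2.950000/1e-2) = log₂(295.0000) ≈ 8.2046.
Hence n = 9.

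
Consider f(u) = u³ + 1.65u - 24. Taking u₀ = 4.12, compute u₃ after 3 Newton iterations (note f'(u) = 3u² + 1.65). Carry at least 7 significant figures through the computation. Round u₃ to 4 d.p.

u_0 = 4.120000: f = 52.732528, f' = 52.573200 → u_1 = 4.120000 - (52.732528)/(52.573200) = 3.116969
u_1 = 3.116969: f = 11.425910, f' = 30.796495 → u_2 = 3.116969 - (11.425910)/(30.796495) = 2.745956
u_2 = 2.745956: f = 1.236091, f' = 24.270824 → u_3 = 2.745956 - (1.236091)/(24.270824) = 2.695027

2.6950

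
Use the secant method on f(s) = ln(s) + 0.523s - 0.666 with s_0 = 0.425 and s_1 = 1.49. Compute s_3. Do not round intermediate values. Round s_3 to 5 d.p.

f(s_0) = -1.299391, f(s_1) = 0.512046
s_2 = 1.490000 - (0.512046)·(1.490000 - 0.425000)/(0.512046 - (-1.299391)) = 1.188952; f(s_2) = 0.128894
s_3 = 1.188952 - (0.128894)·(1.188952 - 1.490000)/(0.128894 - (0.512046)) = 1.087678; f(s_3) = -0.013099

1.08768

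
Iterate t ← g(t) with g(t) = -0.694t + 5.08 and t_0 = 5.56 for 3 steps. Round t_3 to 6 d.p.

t_1 = g(5.560000) = 1.221360
t_2 = g(1.221360) = 4.232376
t_3 = g(4.232376) = 2.142731

2.142731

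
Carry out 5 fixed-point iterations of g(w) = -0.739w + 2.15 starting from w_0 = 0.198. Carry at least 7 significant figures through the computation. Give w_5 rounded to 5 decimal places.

1.46520

w_1 = g(0.198000) = 2.003678
w_2 = g(2.003678) = 0.669282
w_3 = g(0.669282) = 1.655401
w_4 = g(1.655401) = 0.926659
w_5 = g(0.926659) = 1.465199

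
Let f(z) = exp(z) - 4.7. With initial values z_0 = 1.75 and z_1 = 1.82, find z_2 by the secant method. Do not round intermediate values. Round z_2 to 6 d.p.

1.573077

f(z_0) = 1.054603, f(z_1) = 1.471858
z_2 = 1.820000 - (1.471858)·(1.820000 - 1.750000)/(1.471858 - (1.054603)) = 1.573077; f(z_2) = 0.121461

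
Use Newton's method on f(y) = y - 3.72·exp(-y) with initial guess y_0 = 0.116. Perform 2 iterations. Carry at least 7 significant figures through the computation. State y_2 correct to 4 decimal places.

1.1370

Newton update: y ← y − f(y)/f'(y).
f'(y) = 1 + 3.72·exp(-y)
y_0 = 0.116000: f = -3.196568, f' = 4.312568 → y_1 = 0.116000 - (-3.196568)/(4.312568) = 0.857221
y_1 = 0.857221: f = -0.721321, f' = 2.578543 → y_2 = 0.857221 - (-0.721321)/(2.578543) = 1.136961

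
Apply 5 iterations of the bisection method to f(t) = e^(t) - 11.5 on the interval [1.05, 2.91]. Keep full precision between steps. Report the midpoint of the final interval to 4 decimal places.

2.4159

f(1.050000) = -8.642349, f(2.910000) = 6.856799 (opposite signs)
step 1: m = 1.980000, f(m) = -4.257257 < 0 → root in [1.980000, 2.910000]
step 2: m = 2.445000, f(m) = 0.030550 > 0 → root in [1.980000, 2.445000]
step 3: m = 2.212500, f(m) = -2.361466 < 0 → root in [2.212500, 2.445000]
step 4: m = 2.328750, f(m) = -1.234898 < 0 → root in [2.328750, 2.445000]
step 5: m = 2.386875, f(m) = -0.620557 < 0 → root in [2.386875, 2.445000]
Midpoint of [2.386875, 2.445000] = 2.415938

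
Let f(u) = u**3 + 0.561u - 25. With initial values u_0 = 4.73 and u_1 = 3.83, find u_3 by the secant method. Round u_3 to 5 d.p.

2.95409

f(u_0) = 83.477347, f(u_1) = 33.330517
u_2 = 3.830000 - (33.330517)·(3.830000 - 4.730000)/(33.330517 - (83.477347)) = 3.231807; f(u_2) = 10.567910
u_3 = 3.231807 - (10.567910)·(3.231807 - 3.830000)/(10.567910 - (33.330517)) = 2.954087; f(u_3) = 2.436459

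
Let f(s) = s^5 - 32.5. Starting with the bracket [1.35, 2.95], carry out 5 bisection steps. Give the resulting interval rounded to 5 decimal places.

[2.00000, 2.05000]

f(1.350000) = -28.015967, f(2.950000) = 190.913843 (opposite signs)
step 1: m = 2.150000, f(m) = 13.440138 > 0 → root in [1.350000, 2.150000]
step 2: m = 1.750000, f(m) = -16.086914 < 0 → root in [1.750000, 2.150000]
step 3: m = 1.950000, f(m) = -4.304938 < 0 → root in [1.950000, 2.150000]
step 4: m = 2.050000, f(m) = 3.705063 > 0 → root in [1.950000, 2.050000]
step 5: m = 2.000000, f(m) = -0.500000 < 0 → root in [2.000000, 2.050000]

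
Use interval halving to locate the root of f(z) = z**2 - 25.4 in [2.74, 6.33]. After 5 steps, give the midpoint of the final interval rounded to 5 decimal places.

f(2.740000) = -17.892400, f(6.330000) = 14.668900 (opposite signs)
step 1: m = 4.535000, f(m) = -4.833775 < 0 → root in [4.535000, 6.330000]
step 2: m = 5.432500, f(m) = 4.112056 > 0 → root in [4.535000, 5.432500]
step 3: m = 4.983750, f(m) = -0.562236 < 0 → root in [4.983750, 5.432500]
step 4: m = 5.208125, f(m) = 1.724566 > 0 → root in [4.983750, 5.208125]
step 5: m = 5.095938, f(m) = 0.568579 > 0 → root in [4.983750, 5.095938]
Midpoint of [4.983750, 5.095938] = 5.039844

5.03984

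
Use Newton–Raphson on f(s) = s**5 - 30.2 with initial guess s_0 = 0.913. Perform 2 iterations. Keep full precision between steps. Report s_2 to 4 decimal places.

f'(s) = 5s**4
s_0 = 0.913000: f = -29.565614, f' = 3.474186 → s_1 = 0.913000 - (-29.565614)/(3.474186) = 9.423083
s_1 = 9.423083: f = 74265.729189, f' = 39422.305507 → s_2 = 9.423083 - (74265.729189)/(39422.305507) = 7.539232

7.5392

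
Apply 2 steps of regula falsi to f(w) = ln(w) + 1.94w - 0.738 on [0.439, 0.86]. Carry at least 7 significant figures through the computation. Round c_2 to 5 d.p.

0.62495

f(0.439000) = -0.709596, f(0.860000) = 0.779577
step 1: c = 0.639608, f(c) = 0.055939 > 0 → new bracket [0.439000, 0.639608]
step 2: c = 0.624949, f(c) = 0.004316 > 0 → new bracket [0.439000, 0.624949]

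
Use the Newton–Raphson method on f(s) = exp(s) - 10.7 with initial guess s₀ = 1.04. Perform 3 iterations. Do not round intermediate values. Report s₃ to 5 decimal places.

2.55977

Newton update: s ← s − f(s)/f'(s).
f'(s) = exp(s)
s_0 = 1.040000: f = -7.870783, f' = 2.829217 → s_1 = 1.040000 - (-7.870783)/(2.829217) = 3.821965
s_1 = 3.821965: f = 34.993913, f' = 45.693913 → s_2 = 3.821965 - (34.993913)/(45.693913) = 3.056132
s_2 = 3.056132: f = 10.545221, f' = 21.245221 → s_3 = 3.056132 - (10.545221)/(21.245221) = 2.559775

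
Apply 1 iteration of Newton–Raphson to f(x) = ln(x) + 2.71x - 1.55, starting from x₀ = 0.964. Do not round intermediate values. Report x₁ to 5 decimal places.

0.69027

f'(x) = 1/x + 2.71
x_0 = 0.964000: f = 1.025776, f' = 3.747344 → x_1 = 0.964000 - (1.025776)/(3.747344) = 0.690266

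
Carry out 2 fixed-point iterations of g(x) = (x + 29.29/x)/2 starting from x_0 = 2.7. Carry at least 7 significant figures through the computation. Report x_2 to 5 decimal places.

5.54896

x_1 = g(2.700000) = 6.774074
x_2 = g(6.774074) = 5.548956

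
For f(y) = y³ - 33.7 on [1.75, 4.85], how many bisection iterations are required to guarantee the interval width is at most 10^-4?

Initial width b − a = 4.85 − 1.75 = 3.100000.
After n steps the width is (b−a)/2^n; need (b−a)/2^n ≤ 10^-4.
So n ≥ log₂(3.100000/10^-4) = log₂(31000.0000) ≈ 14.9200.
Hence n = 15.

15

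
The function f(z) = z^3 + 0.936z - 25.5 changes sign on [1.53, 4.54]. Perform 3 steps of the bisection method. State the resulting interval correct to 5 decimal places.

f(1.530000) = -20.486343, f(4.540000) = 72.326104 (opposite signs)
step 1: m = 3.035000, f(m) = 5.296828 > 0 → root in [1.530000, 3.035000]
step 2: m = 2.282500, f(m) = -11.472197 < 0 → root in [2.282500, 3.035000]
step 3: m = 2.658750, f(m) = -4.216835 < 0 → root in [2.658750, 3.035000]

[2.65875, 3.03500]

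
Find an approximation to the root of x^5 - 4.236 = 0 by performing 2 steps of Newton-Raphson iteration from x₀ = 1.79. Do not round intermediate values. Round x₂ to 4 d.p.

f'(x) = 5x⁴
x_0 = 1.790000: f = 14.140600, f' = 51.331284 → x_1 = 1.790000 - (14.140600)/(51.331284) = 1.514523
x_1 = 1.514523: f = 3.732545, f' = 26.307116 → x_2 = 1.514523 - (3.732545)/(26.307116) = 1.372639

1.3726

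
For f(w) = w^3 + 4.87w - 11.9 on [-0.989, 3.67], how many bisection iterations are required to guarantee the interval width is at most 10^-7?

26

Initial width b − a = 3.67 − -0.989 = 4.659000.
After n steps the width is (b−a)/2^n; need (b−a)/2^n ≤ 10^-7.
So n ≥ log₂(4.659000/10^-7) = log₂(46590000.0000) ≈ 25.4735.
Hence n = 26.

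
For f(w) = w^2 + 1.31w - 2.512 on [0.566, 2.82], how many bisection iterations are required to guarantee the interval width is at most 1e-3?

Initial width b − a = 2.82 − 0.566 = 2.254000.
After n steps the width is (b−a)/2^n; need (b−a)/2^n ≤ 1e-3.
So n ≥ log₂(2.254000/1e-3) = log₂(2254.0000) ≈ 11.1383.
Hence n = 12.

12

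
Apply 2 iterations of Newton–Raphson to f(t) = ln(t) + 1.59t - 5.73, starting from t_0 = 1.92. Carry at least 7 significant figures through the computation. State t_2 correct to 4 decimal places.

2.9280

f'(t) = 1/t + 1.59
t_0 = 1.920000: f = -2.024875, f' = 2.110833 → t_1 = 1.920000 - (-2.024875)/(2.110833) = 2.879277
t_1 = 2.879277: f = -0.094409, f' = 1.937309 → t_2 = 2.879277 - (-0.094409)/(1.937309) = 2.928010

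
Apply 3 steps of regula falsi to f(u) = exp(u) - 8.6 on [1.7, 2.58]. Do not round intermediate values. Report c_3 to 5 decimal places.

2.14792

False-position update: c = (a·f(b) − b·f(a))/(f(b) − f(a)); replace the endpoint whose sign matches f(c).
f(1.700000) = -3.126053, f(2.580000) = 4.597138
step 1: c = 2.056190, f(c) = -0.783863 < 0 → new bracket [2.056190, 2.580000]
step 2: c = 2.132495, f(c) = -0.164112 < 0 → new bracket [2.132495, 2.580000]
step 3: c = 2.147920, f(c) = -0.032982 < 0 → new bracket [2.147920, 2.580000]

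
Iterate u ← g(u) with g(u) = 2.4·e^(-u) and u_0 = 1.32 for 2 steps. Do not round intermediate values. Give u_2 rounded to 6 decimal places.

u_1 = g(1.320000) = 0.641125
u_2 = g(0.641125) = 1.264079

1.264079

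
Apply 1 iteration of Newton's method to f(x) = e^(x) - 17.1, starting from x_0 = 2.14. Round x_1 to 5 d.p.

f'(x) = e^(x)
x_0 = 2.140000: f = -8.600562, f' = 8.499438 → x_1 = 2.140000 - (-8.600562)/(8.499438) = 3.151898

3.15190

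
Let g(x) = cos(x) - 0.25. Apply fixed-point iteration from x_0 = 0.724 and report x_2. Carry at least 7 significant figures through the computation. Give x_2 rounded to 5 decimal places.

x_1 = g(0.724000) = 0.499162
x_2 = g(0.499162) = 0.627984

0.62798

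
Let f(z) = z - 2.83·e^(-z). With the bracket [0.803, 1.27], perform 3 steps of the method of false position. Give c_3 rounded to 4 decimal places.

1.0203

False-position update: c = (a·f(b) − b·f(a))/(f(b) − f(a)); replace the endpoint whose sign matches f(c).
f(0.803000) = -0.464792, f(1.270000) = 0.475247
step 1: c = 1.033903, f(c) = 0.027509 > 0 → new bracket [0.803000, 1.033903]
step 2: c = 1.021001, f(c) = 0.001537 > 0 → new bracket [0.803000, 1.021001]
step 3: c = 1.020282, f(c) = 0.000086 > 0 → new bracket [0.803000, 1.020282]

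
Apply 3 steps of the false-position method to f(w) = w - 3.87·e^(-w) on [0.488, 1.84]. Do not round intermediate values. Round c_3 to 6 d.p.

False-position update: c = (a·f(b) − b·f(a))/(f(b) − f(a)); replace the endpoint whose sign matches f(c).
f(0.488000) = -1.887611, f(1.840000) = 1.225377
step 1: c = 1.307807, f(c) = 0.261312 > 0 → new bracket [0.488000, 1.307807]
step 2: c = 1.208118, f(c) = 0.051920 > 0 → new bracket [0.488000, 1.208118]
step 3: c = 1.188841, f(c) = 0.010139 > 0 → new bracket [0.488000, 1.188841]

1.188841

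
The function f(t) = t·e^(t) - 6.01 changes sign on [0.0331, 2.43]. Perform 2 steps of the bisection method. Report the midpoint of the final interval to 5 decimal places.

1.53116

f(0.033100) = -5.975786, f(2.430000) = 21.592083 (opposite signs)
step 1: m = 1.231550, f(m) = -1.790049 < 0 → root in [1.231550, 2.430000]
step 2: m = 1.830775, f(m) = 5.411692 > 0 → root in [1.231550, 1.830775]
Midpoint of [1.231550, 1.830775] = 1.531163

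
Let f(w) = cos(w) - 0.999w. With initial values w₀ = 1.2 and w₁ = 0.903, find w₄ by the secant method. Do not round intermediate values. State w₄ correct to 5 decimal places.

Secant update: w_(k+1) = w_k − f(w_k)·(w_k − w_(k-1))/(f(w_k) − f(w_(k-1))).
f(w_0) = -0.836442, f(w_1) = -0.282840
w_2 = 0.903000 - (-0.282840)·(0.903000 - 1.200000)/(-0.282840 - (-0.836442)) = 0.751260; f(w_2) = -0.019680
w_3 = 0.751260 - (-0.019680)·(0.751260 - 0.903000)/(-0.019680 - (-0.282840)) = 0.739913; f(w_3) = -0.000646
w_4 = 0.739913 - (-0.000646)·(0.739913 - 0.751260)/(-0.000646 - (-0.019680)) = 0.739528; f(w_4) = -0.000002

0.73953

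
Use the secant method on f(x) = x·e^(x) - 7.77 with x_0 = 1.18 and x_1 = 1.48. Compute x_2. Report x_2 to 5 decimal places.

1.62298

f(x_0) = -3.929838, f(x_1) = -1.268440
x_2 = 1.480000 - (-1.268440)·(1.480000 - 1.180000)/(-1.268440 - (-3.929838)) = 1.622982; f(x_2) = 0.455567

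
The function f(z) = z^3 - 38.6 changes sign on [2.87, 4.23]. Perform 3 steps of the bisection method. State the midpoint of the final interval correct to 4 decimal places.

f(2.870000) = -14.960097, f(4.230000) = 37.086967 (opposite signs)
step 1: m = 3.550000, f(m) = 6.138875 > 0 → root in [2.870000, 3.550000]
step 2: m = 3.210000, f(m) = -5.523839 < 0 → root in [3.210000, 3.550000]
step 3: m = 3.380000, f(m) = 0.014472 > 0 → root in [3.210000, 3.380000]
Midpoint of [3.210000, 3.380000] = 3.295000

3.2950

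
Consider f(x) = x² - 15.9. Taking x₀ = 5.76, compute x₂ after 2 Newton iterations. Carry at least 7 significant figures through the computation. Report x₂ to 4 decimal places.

f'(x) = 2x
x_0 = 5.760000: f = 17.277600, f' = 11.520000 → x_1 = 5.760000 - (17.277600)/(11.520000) = 4.260208
x_1 = 4.260208: f = 2.249375, f' = 8.520417 → x_2 = 4.260208 - (2.249375)/(8.520417) = 3.996210

3.9962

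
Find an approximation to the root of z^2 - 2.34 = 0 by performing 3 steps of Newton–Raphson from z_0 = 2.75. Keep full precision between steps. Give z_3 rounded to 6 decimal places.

f'(z) = 2z
z_0 = 2.750000: f = 5.222500, f' = 5.500000 → z_1 = 2.750000 - (5.222500)/(5.500000) = 1.800455
z_1 = 1.800455: f = 0.901637, f' = 3.600909 → z_2 = 1.800455 - (0.901637)/(3.600909) = 1.550063
z_2 = 1.550063: f = 0.062696, f' = 3.100126 → z_3 = 1.550063 - (0.062696)/(3.100126) = 1.529840

1.529840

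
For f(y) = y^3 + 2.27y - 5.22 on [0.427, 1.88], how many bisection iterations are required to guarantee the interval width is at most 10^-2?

8

Initial width b − a = 1.88 − 0.427 = 1.453000.
After n steps the width is (b−a)/2^n; need (b−a)/2^n ≤ 10^-2.
So n ≥ log₂(1.453000/10^-2) = log₂(145.3000) ≈ 7.1829.
Hence n = 8.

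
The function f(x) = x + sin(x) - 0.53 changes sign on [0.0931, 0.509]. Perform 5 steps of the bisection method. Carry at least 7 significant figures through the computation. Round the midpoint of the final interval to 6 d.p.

f(0.093100) = -0.343934, f(0.509000) = 0.466304 (opposite signs)
step 1: m = 0.301050, f(m) = 0.067573 > 0 → root in [0.093100, 0.301050]
step 2: m = 0.197075, f(m) = -0.137123 < 0 → root in [0.197075, 0.301050]
step 3: m = 0.249062, f(m) = -0.034442 < 0 → root in [0.249062, 0.301050]
step 4: m = 0.275056, f(m) = 0.016657 > 0 → root in [0.249062, 0.275056]
step 5: m = 0.262059, f(m) = -0.008870 < 0 → root in [0.262059, 0.275056]
Midpoint of [0.262059, 0.275056] = 0.268558

0.268558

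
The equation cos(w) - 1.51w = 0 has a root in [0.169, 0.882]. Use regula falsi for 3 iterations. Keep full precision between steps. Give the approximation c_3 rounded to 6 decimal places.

0.560720

False-position update: c = (a·f(b) − b·f(a))/(f(b) − f(a)); replace the endpoint whose sign matches f(c).
f(0.169000) = 0.730563, f(0.882000) = -0.696212
step 1: c = 0.534083, f(c) = 0.054270 > 0 → new bracket [0.534083, 0.882000]
step 2: c = 0.559242, f(c) = 0.003201 > 0 → new bracket [0.559242, 0.882000]
step 3: c = 0.560720, f(c) = 0.000186 > 0 → new bracket [0.560720, 0.882000]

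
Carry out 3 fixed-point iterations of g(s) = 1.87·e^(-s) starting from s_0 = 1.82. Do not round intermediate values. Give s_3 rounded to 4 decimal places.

s_1 = g(1.820000) = 0.302988
s_2 = g(0.302988) = 1.381197
s_3 = g(1.381197) = 0.469889

0.4699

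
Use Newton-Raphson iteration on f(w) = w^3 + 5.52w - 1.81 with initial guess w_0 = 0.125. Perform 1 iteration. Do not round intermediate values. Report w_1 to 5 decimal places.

f'(w) = 3w^2 + 5.52
w_0 = 0.125000: f = -1.118047, f' = 5.566875 → w_1 = 0.125000 - (-1.118047)/(5.566875) = 0.325839

0.32584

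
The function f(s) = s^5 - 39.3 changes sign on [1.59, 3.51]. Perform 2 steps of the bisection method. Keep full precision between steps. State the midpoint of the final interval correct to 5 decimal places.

f(1.590000) = -29.137850, f(3.510000) = 493.464873 (opposite signs)
step 1: m = 2.550000, f(m) = 68.520391 > 0 → root in [1.590000, 2.550000]
step 2: m = 2.070000, f(m) = -1.294038 < 0 → root in [2.070000, 2.550000]
Midpoint of [2.070000, 2.550000] = 2.310000

2.31000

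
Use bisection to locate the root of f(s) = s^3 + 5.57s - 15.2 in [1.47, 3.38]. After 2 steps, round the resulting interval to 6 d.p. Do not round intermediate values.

[1.470000, 1.947500]

f(1.470000) = -3.835577, f(3.380000) = 42.241072 (opposite signs)
step 1: m = 2.425000, f(m) = 12.567766 > 0 → root in [1.470000, 2.425000]
step 2: m = 1.947500, f(m) = 3.033968 > 0 → root in [1.470000, 1.947500]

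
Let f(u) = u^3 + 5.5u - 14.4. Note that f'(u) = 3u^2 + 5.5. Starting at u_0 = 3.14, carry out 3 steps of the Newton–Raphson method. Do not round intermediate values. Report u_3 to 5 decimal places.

u_0 = 3.140000: f = 33.829144, f' = 35.078800 → u_1 = 3.140000 - (33.829144)/(35.078800) = 2.175624
u_1 = 2.175624: f = 7.863905, f' = 19.700023 → u_2 = 2.175624 - (7.863905)/(19.700023) = 1.776442
u_2 = 1.776442: f = 0.976427, f' = 14.967236 → u_3 = 1.776442 - (0.976427)/(14.967236) = 1.711204

1.71120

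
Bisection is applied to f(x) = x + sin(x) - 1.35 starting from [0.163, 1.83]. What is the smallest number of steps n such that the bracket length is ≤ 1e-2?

Initial width b − a = 1.83 − 0.163 = 1.667000.
After n steps the width is (b−a)/2^n; need (b−a)/2^n ≤ 1e-2.
So n ≥ log₂(1.667000/1e-2) = log₂(166.7000) ≈ 7.3811.
Hence n = 8.

8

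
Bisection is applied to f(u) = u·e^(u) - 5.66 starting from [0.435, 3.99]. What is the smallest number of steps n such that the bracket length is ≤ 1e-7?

26

Initial width b − a = 3.99 − 0.435 = 3.555000.
After n steps the width is (b−a)/2^n; need (b−a)/2^n ≤ 1e-7.
So n ≥ log₂(3.555000/1e-7) = log₂(35550000.0000) ≈ 25.0833.
Hence n = 26.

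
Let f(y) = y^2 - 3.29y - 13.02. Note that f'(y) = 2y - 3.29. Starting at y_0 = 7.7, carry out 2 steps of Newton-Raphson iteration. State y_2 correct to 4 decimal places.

5.6256

Newton update: y ← y − f(y)/f'(y).
y_0 = 7.700000: f = 20.937000, f' = 12.110000 → y_1 = 7.700000 - (20.937000)/(12.110000) = 5.971098
y_1 = 5.971098: f = 2.989101, f' = 8.652197 → y_2 = 5.971098 - (2.989101)/(8.652197) = 5.625625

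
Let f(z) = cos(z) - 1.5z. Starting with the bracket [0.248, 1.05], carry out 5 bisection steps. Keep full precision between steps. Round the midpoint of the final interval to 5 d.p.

0.56128

f(0.248000) = 0.597405, f(1.050000) = -1.077429 (opposite signs)
step 1: m = 0.649000, f(m) = -0.176811 < 0 → root in [0.248000, 0.649000]
step 2: m = 0.448500, f(m) = 0.228349 > 0 → root in [0.448500, 0.649000]
step 3: m = 0.548750, f(m) = 0.030052 > 0 → root in [0.548750, 0.649000]
step 4: m = 0.598875, f(m) = -0.072342 < 0 → root in [0.548750, 0.598875]
step 5: m = 0.573813, f(m) = -0.020881 < 0 → root in [0.548750, 0.573813]
Midpoint of [0.548750, 0.573813] = 0.561281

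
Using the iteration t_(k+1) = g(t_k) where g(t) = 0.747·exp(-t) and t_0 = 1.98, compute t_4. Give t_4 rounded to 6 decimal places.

t_1 = g(1.980000) = 0.103138
t_2 = g(0.103138) = 0.673796
t_3 = g(0.673796) = 0.380798
t_4 = g(0.380798) = 0.510437

0.510437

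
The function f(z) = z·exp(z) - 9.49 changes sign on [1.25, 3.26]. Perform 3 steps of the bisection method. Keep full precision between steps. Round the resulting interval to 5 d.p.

[1.50125, 1.75250]

f(1.250000) = -5.127071, f(3.260000) = 75.431491 (opposite signs)
step 1: m = 2.255000, f(m) = 12.012086 > 0 → root in [1.250000, 2.255000]
step 2: m = 1.752500, f(m) = 0.620185 > 0 → root in [1.250000, 1.752500]
step 3: m = 1.501250, f(m) = -2.753449 < 0 → root in [1.501250, 1.752500]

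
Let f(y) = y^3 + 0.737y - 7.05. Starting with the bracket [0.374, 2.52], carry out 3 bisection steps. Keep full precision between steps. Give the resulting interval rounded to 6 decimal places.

[1.715250, 1.983500]

f(0.374000) = -6.722048, f(2.520000) = 10.810248 (opposite signs)
step 1: m = 1.447000, f(m) = -2.953819 < 0 → root in [1.447000, 2.520000]
step 2: m = 1.983500, f(m) = 2.215469 > 0 → root in [1.447000, 1.983500]
step 3: m = 1.715250, f(m) = -0.739454 < 0 → root in [1.715250, 1.983500]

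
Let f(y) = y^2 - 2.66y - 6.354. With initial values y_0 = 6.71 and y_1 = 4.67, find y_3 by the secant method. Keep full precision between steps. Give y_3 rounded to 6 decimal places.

f(y_0) = 20.821500, f(y_1) = 3.032700
y_2 = 4.670000 - (3.032700)·(4.670000 - 6.710000)/(3.032700 - (20.821500)) = 4.322213; f(y_2) = 0.830440
y_3 = 4.322213 - (0.830440)·(4.322213 - 4.670000)/(0.830440 - (3.032700)) = 4.191068; f(y_3) = 0.062810

4.191068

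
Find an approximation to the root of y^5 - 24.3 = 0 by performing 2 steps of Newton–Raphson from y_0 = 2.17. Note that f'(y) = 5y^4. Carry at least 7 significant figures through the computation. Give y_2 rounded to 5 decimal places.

Newton update: y ← y − f(y)/f'(y).
y_0 = 2.170000: f = 23.817014, f' = 110.868696 → y_1 = 2.170000 - (23.817014)/(110.868696) = 1.955178
y_1 = 1.955178: f = 4.271413, f' = 73.066008 → y_2 = 1.955178 - (4.271413)/(73.066008) = 1.896719

1.89672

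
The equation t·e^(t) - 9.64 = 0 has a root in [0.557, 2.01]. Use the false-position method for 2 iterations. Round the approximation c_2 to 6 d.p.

False-position update: c = (a·f(b) − b·f(a))/(f(b) − f(a)); replace the endpoint whose sign matches f(c).
f(0.557000) = -8.667796, f(2.010000) = 5.361268
step 1: c = 1.454730, f(c) = -3.408919 < 0 → new bracket [1.454730, 2.010000]
step 2: c = 1.670560, f(c) = -0.760735 < 0 → new bracket [1.670560, 2.010000]

1.670560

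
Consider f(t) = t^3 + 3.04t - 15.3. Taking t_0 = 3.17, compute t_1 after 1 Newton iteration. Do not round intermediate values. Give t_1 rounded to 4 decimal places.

2.3808

f'(t) = 3t^2 + 3.04
t_0 = 3.170000: f = 26.191813, f' = 33.186700 → t_1 = 3.170000 - (26.191813)/(33.186700) = 2.380774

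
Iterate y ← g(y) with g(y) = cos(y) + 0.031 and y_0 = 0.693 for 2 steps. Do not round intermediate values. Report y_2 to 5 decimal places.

0.72747

y_1 = g(0.693000) = 0.800333
y_2 = g(0.800333) = 0.727468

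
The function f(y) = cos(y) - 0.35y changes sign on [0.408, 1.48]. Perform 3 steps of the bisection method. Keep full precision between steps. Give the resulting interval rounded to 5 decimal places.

[1.07800, 1.21200]

f(0.408000) = 0.775116, f(1.480000) = -0.427328 (opposite signs)
step 1: m = 0.944000, f(m) = 0.256153 > 0 → root in [0.944000, 1.480000]
step 2: m = 1.212000, f(m) = -0.073053 < 0 → root in [0.944000, 1.212000]
step 3: m = 1.078000, f(m) = 0.095791 > 0 → root in [1.078000, 1.212000]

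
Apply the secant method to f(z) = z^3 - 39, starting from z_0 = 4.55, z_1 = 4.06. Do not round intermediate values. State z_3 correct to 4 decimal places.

3.4194

Secant update: z_(k+1) = z_k − f(z_k)·(z_k − z_(k-1))/(f(z_k) − f(z_(k-1))).
f(z_0) = 55.196375, f(z_1) = 27.923416
z_2 = 4.060000 - (27.923416)·(4.060000 - 4.550000)/(27.923416 - (55.196375)) = 3.558314; f(z_2) = 6.053926
z_3 = 3.558314 - (6.053926)·(3.558314 - 4.060000)/(6.053926 - (27.923416)) = 3.419436; f(z_3) = 0.981914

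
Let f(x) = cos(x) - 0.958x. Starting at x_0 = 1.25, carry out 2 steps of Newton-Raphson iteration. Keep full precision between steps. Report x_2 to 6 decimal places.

0.758214

f'(x) = -sin(x) - 0.958
x_0 = 1.250000: f = -0.882178, f' = -1.906985 → x_1 = 1.250000 - (-0.882178)/(-1.906985) = 0.787397
x_1 = 0.787397: f = -0.048634, f' = -1.666518 → x_2 = 0.787397 - (-0.048634)/(-1.666518) = 0.758214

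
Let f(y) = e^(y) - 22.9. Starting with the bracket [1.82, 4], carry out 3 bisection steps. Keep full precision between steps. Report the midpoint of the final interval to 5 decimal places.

f(1.820000) = -16.728142, f(4.000000) = 31.698150 (opposite signs)
step 1: m = 2.910000, f(m) = -4.543201 < 0 → root in [2.910000, 4.000000]
step 2: m = 3.455000, f(m) = 8.758289 > 0 → root in [2.910000, 3.455000]
step 3: m = 3.182500, f(m) = 1.206946 > 0 → root in [2.910000, 3.182500]
Midpoint of [2.910000, 3.182500] = 3.046250

3.04625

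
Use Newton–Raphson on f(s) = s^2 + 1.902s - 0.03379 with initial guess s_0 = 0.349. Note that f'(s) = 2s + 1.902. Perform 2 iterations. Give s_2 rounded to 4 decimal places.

Newton update: s ← s − f(s)/f'(s).
s_0 = 0.349000: f = 0.751809, f' = 2.600000 → s_1 = 0.349000 - (0.751809)/(2.600000) = 0.059843
s_1 = 0.059843: f = 0.083612, f' = 2.021685 → s_2 = 0.059843 - (0.083612)/(2.021685) = 0.018485

0.0185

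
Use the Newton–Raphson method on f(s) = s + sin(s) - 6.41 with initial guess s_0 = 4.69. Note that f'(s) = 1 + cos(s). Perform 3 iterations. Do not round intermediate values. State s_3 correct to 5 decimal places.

6.35067

Newton update: s ← s − f(s)/f'(s).
s_0 = 4.690000: f = -2.719749, f' = 0.977613 → s_1 = 4.690000 - (-2.719749)/(0.977613) = 7.472031
s_1 = 7.472031: f = 1.989970, f' = 1.372731 → s_2 = 7.472031 - (1.989970)/(1.372731) = 6.022388
s_2 = 6.022388: f = -0.645463, f' = 1.966185 → s_3 = 6.022388 - (-0.645463)/(1.966185) = 6.350670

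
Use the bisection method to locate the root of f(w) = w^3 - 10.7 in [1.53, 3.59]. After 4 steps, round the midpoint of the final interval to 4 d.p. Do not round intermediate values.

f(1.530000) = -7.118423, f(3.590000) = 35.568279 (opposite signs)
step 1: m = 2.560000, f(m) = 6.077216 > 0 → root in [1.530000, 2.560000]
step 2: m = 2.045000, f(m) = -2.147759 < 0 → root in [2.045000, 2.560000]
step 3: m = 2.302500, f(m) = 1.506718 > 0 → root in [2.045000, 2.302500]
step 4: m = 2.173750, f(m) = -0.428620 < 0 → root in [2.173750, 2.302500]
Midpoint of [2.173750, 2.302500] = 2.238125

2.2381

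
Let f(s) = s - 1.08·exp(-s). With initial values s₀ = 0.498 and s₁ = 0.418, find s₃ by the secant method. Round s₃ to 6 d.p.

f(s_0) = -0.158365, f(s_1) = -0.293031
s_2 = 0.418000 - (-0.293031)·(0.418000 - 0.498000)/(-0.293031 - (-0.158365)) = 0.592078; f(s_2) = -0.005353
s_3 = 0.592078 - (-0.005353)·(0.592078 - 0.418000)/(-0.005353 - (-0.293031)) = 0.595317; f(s_3) = -0.000182

0.595317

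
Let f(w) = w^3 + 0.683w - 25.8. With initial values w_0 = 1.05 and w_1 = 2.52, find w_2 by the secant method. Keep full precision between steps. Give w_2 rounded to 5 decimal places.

3.26902

f(w_0) = -23.925225, f(w_1) = -8.075832
w_2 = 2.520000 - (-8.075832)·(2.520000 - 1.050000)/(-8.075832 - (-23.925225)) = 3.269018; f(w_2) = 11.367015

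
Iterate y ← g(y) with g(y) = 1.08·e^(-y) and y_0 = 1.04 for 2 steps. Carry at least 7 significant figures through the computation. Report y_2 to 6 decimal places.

y_1 = g(1.040000) = 0.381731
y_2 = g(0.381731) = 0.737293

0.737293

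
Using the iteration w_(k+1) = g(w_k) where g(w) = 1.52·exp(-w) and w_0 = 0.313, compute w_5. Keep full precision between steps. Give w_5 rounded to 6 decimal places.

w_1 = g(0.313000) = 1.111500
w_2 = g(1.111500) = 0.500179
w_3 = g(0.500179) = 0.921762
w_4 = g(0.921762) = 0.604683
w_5 = g(0.604683) = 0.830297

0.830297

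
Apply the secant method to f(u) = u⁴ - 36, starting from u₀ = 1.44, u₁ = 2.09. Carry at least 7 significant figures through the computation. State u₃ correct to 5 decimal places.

f(u_0) = -31.700183, f(u_1) = -16.919702
u_2 = 2.090000 - (-16.919702)·(2.090000 - 1.440000)/(-16.919702 - (-31.700183)) = 2.834076; f(u_2) = 28.512846
u_3 = 2.834076 - (28.512846)·(2.834076 - 2.090000)/(28.512846 - (-16.919702)) = 2.367104; f(u_3) = -4.604347

2.36710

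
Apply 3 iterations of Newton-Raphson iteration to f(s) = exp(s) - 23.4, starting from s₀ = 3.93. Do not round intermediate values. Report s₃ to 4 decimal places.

3.1531

Newton update: s ← s − f(s)/f'(s).
f'(s) = exp(s)
s_0 = 3.930000: f = 27.506978, f' = 50.906978 → s_1 = 3.930000 - (27.506978)/(50.906978) = 3.389662
s_1 = 3.389662: f = 6.255925, f' = 29.655925 → s_2 = 3.389662 - (6.255925)/(29.655925) = 3.178712
s_2 = 3.178712: f = 0.615794, f' = 24.015794 → s_3 = 3.178712 - (0.615794)/(24.015794) = 3.153070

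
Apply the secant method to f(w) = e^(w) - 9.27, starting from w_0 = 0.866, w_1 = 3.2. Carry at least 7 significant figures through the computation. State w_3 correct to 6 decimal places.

1.949117

f(w_0) = -6.892618, f(w_1) = 15.262530
w_2 = 3.200000 - (15.262530)·(3.200000 - 0.866000)/(15.262530 - (-6.892618)) = 1.592123; f(w_2) = -4.355828
w_3 = 1.592123 - (-4.355828)·(1.592123 - 3.200000)/(-4.355828 - (15.262530)) = 1.949117; f(w_3) = -2.247515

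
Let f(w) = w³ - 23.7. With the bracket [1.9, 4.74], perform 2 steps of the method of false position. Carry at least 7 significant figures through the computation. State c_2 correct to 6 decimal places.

f(1.900000) = -16.841000, f(4.740000) = 82.796424
step 1: c = 2.380025, f(c) = -10.218306 < 0 → new bracket [2.380025, 4.740000]
step 2: c = 2.639284, f(c) = -5.315216 < 0 → new bracket [2.639284, 4.740000]

2.639284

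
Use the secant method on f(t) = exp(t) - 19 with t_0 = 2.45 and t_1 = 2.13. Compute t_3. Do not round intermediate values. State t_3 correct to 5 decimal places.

f(t_0) = -7.411653, f(t_1) = -10.585133
t_2 = 2.130000 - (-10.585133)·(2.130000 - 2.450000)/(-10.585133 - (-7.411653)) = 3.197359; f(t_2) = 5.467827
t_3 = 3.197359 - (5.467827)·(3.197359 - 2.130000)/(5.467827 - (-10.585133)) = 2.833804; f(t_3) = -1.989956

2.83380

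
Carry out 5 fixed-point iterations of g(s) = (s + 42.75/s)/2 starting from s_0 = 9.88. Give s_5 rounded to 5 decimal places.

6.53835

s_1 = g(9.880000) = 7.103462
s_2 = g(7.103462) = 6.560827
s_3 = g(6.560827) = 6.538387
s_4 = g(6.538387) = 6.538348
s_5 = g(6.538348) = 6.538348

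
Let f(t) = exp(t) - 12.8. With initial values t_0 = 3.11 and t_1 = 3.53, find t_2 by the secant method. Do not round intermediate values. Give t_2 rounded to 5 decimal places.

f(t_0) = 9.621044, f(t_1) = 21.323968
t_2 = 3.530000 - (21.323968)·(3.530000 - 3.110000)/(21.323968 - (9.621044)) = 2.764715; f(t_2) = 3.074522

2.76472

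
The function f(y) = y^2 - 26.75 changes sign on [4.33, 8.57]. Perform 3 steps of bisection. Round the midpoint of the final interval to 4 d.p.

5.1250

f(4.330000) = -8.001100, f(8.570000) = 46.694900 (opposite signs)
step 1: m = 6.450000, f(m) = 14.852500 > 0 → root in [4.330000, 6.450000]
step 2: m = 5.390000, f(m) = 2.302100 > 0 → root in [4.330000, 5.390000]
step 3: m = 4.860000, f(m) = -3.130400 < 0 → root in [4.860000, 5.390000]
Midpoint of [4.860000, 5.390000] = 5.125000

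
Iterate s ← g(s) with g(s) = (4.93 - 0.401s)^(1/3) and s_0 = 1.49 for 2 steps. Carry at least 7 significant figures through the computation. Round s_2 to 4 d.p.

1.6231

s_1 = g(1.490000) = 1.630221
s_2 = g(1.630221) = 1.623138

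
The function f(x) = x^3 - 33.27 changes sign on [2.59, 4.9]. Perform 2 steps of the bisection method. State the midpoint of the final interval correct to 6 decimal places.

f(2.590000) = -15.896021, f(4.900000) = 84.379000 (opposite signs)
step 1: m = 3.745000, f(m) = 19.253719 > 0 → root in [2.590000, 3.745000]
step 2: m = 3.167500, f(m) = -1.490294 < 0 → root in [3.167500, 3.745000]
Midpoint of [3.167500, 3.745000] = 3.456250

3.456250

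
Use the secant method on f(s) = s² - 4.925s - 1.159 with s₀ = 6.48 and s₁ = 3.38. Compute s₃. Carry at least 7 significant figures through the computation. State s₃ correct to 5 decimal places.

f(s_0) = 8.917400, f(s_1) = -6.381100
s_2 = 3.380000 - (-6.381100)·(3.380000 - 6.480000)/(-6.381100 - (8.917400)) = 4.673029; f(s_2) = -2.336466
s_3 = 4.673029 - (-2.336466)·(4.673029 - 3.380000)/(-2.336466 - (-6.381100)) = 5.419974; f(s_3) = 1.523749

5.41997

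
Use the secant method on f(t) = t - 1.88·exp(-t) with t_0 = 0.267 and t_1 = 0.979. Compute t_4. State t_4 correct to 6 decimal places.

f(t_0) = -1.172465, f(t_1) = 0.272709
t_2 = 0.979000 - (0.272709)·(0.979000 - 0.267000)/(0.272709 - (-1.172465)) = 0.844643; f(t_2) = 0.036787
t_3 = 0.844643 - (0.036787)·(0.844643 - 0.979000)/(0.036787 - (0.272709)) = 0.823693; f(t_3) = -0.001266
t_4 = 0.823693 - (-0.001266)·(0.823693 - 0.844643)/(-0.001266 - (0.036787)) = 0.824390; f(t_4) = 0.000006

0.824390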